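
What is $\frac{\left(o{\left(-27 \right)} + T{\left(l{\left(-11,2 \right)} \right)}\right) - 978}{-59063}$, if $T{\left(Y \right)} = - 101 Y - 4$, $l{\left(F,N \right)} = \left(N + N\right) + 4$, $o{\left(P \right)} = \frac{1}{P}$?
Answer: $\frac{48331}{1594701} \approx 0.030307$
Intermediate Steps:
$l{\left(F,N \right)} = 4 + 2 N$ ($l{\left(F,N \right)} = 2 N + 4 = 4 + 2 N$)
$T{\left(Y \right)} = -4 - 101 Y$
$\frac{\left(o{\left(-27 \right)} + T{\left(l{\left(-11,2 \right)} \right)}\right) - 978}{-59063} = \frac{\left(\frac{1}{-27} - \left(4 + 101 \left(4 + 2 \cdot 2\right)\right)\right) - 978}{-59063} = \left(\left(- \frac{1}{27} - \left(4 + 101 \left(4 + 4\right)\right)\right) - 978\right) \left(- \frac{1}{59063}\right) = \left(\left(- \frac{1}{27} - 812\right) - 978\right) \left(- \frac{1}{59063}\right) = \left(- \frac{21925}{27} - 978\right) \left(- \frac{1}{59063}\right) = \left(- \frac{48331}{27}\right) \left(- \frac{1}{59063}\right) = \frac{48331}{1594701}$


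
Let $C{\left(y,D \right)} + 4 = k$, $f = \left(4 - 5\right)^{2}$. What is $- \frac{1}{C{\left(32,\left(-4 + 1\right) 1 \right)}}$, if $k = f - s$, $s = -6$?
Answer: $- \frac{1}{3} \approx -0.33333$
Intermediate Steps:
$f = 1$ ($f = \left(-1\right)^{2} = 1$)
$k = 7$ ($k = 1 - -6 = 1 + 6 = 7$)
$C{\left(y,D \right)} = 3$ ($C{\left(y,D \right)} = -4 + 7 = 3$)
$- \frac{1}{C{\left(32,\left(-4 + 1\right) 1 \right)}} = - \frac{1}{3}$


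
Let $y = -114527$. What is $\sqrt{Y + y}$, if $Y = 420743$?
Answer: $6 \sqrt{8506} \approx 553.37$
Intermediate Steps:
$\sqrt{Y + y} = \sqrt{420743 - 114527} = \sqrt{306216} = 6 \sqrt{8506}$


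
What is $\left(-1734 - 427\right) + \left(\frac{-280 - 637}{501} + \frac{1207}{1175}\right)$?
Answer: $- \frac{1272599443}{588675} \approx -2161.8$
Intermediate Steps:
$\left(-1734 - 427\right) + \left(\frac{-280 - 637}{501} + \frac{1207}{1175}\right) = -2161 + \left(\left(-917\right) \frac{1}{501} + 1207 \cdot \frac{1}{1175}\right) = -2161 + \left(- \frac{917}{501} + \frac{1207}{1175}\right) = -2161 - \frac{472768}{588675} = - \frac{1272599443}{588675}$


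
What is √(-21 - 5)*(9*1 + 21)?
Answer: 30*I*√26 ≈ 152.97*I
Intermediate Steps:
√(-21 - 5)*(9*1 + 21) = √(-26)*(9 + 21) = (I*√26)*30 = 30*I*√26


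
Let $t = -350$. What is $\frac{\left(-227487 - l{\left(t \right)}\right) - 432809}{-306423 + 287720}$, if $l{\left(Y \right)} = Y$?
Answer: $\frac{659946}{18703} \approx 35.286$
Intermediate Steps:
$\frac{\left(-227487 - l{\left(t \right)}\right) - 432809}{-306423 + 287720} = \frac{\left(-227487 - -350\right) - 432809}{-306423 + 287720} = \frac{\left(-227487 + 350\right) - 432809}{-18703} = \left(-227137 - 432809\right) \left(- \frac{1}{18703}\right) = \left(-659946\right) \left(- \frac{1}{18703}\right) = \frac{659946}{18703}$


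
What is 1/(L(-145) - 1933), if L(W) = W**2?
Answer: 1/19092 ≈ 5.2378e-5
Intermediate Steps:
1/(L(-145) - 1933) = 1/((-145)**2 - 1933) = 1/(21025 - 1933) = 1/19092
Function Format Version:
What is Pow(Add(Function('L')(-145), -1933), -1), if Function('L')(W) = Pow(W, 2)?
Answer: Rational(1, 19092) ≈ 5.2378e-5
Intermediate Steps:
Pow(Add(Function('L')(-145), -1933), -1) = Pow(Add(Pow(-145, 2), -1933), -1) = Pow(Add(21025, -1933), -1) = Pow(19092, -1) = Rational(1, 19092)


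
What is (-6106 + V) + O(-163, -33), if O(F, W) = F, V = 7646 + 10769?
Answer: 12146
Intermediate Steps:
V = 18415
(-6106 + V) + O(-163, -33) = (-6106 + 18415) - 163 = 12309 - 163 = 12146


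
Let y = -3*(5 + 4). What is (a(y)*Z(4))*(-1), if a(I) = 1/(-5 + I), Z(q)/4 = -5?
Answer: -5/8 ≈ -0.62500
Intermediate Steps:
Z(q) = -20 (Z(q) = 4*(-5) = -20)
y = -27 (y = -3*9 = -27)
(a(y)*Z(4))*(-1) = (-20/(-5 - 27))*(-1) = (-20/(-32))*(-1) = -1/32*(-20)*(-1) = (5/8)*(-1) = -5/8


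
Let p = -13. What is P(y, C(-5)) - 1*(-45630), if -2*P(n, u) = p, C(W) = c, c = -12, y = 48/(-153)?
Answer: 91273/2 ≈ 45637.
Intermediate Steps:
y = -16/51 (y = 48*(-1/153) = -16/51 ≈ -0.31373)
C(W) = -12
P(n, u) = 13/2 (P(n, u) = -½*(-13) = 13/2)
P(y, C(-5)) - 1*(-45630) = 13/2 - 1*(-45630) = 13/2 + 45630 = 91273/2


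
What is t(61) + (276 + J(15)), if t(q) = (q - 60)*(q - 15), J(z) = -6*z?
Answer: 232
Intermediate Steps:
t(q) = (-60 + q)*(-15 + q)
t(61) + (276 + J(15)) = (900 + 61² - 75*61) + (276 - 6*15) = (900 + 3721 - 4575) + (276 - 90) = 46 + 186 = 232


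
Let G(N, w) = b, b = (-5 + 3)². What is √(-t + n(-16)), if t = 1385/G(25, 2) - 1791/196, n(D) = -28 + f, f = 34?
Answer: I*√64898/14 ≈ 18.197*I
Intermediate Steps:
b = 4 (b = (-2)² = 4)
G(N, w) = 4
n(D) = 6 (n(D) = -28 + 34 = 6)
t = 33037/98 (t = 1385/4 - 1791/196 = 33037/98 ≈ 337.11)
√(-t + n(-16)) = √(-1*33037/98 + 6) = √(-33037/98 + 6) = √(-32449/98) = I*√64898/14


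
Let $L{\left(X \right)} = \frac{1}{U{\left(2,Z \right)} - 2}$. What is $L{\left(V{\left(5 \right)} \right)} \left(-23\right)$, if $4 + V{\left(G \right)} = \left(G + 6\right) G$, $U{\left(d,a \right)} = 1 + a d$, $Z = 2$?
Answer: $- \frac{23}{3} \approx -7.6667$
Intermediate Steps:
$V{\left(G \right)} = -4 + G \left(6 + G\right)$ ($V{\left(G \right)} = -4 + \left(G + 6\right) G = -4 + \left(6 + G\right) G = -4 + G \left(6 + G\right)$)
$L{\left(X \right)} = \frac{1}{3}$ ($L{\left(X \right)} = \frac{1}{\left(1 + 2 \cdot 2\right) - 2} = \frac{1}{\left(1 + 4\right) - 2} = \frac{1}{5 - 2} = \frac{1}{3}$)
$L{\left(V{\left(5 \right)} \right)} \left(-23\right) = \frac{1}{3} \left(-23\right) = - \frac{23}{3}$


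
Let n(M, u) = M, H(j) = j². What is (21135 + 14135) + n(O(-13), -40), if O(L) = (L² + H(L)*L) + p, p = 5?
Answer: 33247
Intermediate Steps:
O(L) = 5 + L² + L³ (O(L) = (L² + L²*L) + 5 = (L² + L³) + 5 = 5 + L² + L³)
(21135 + 14135) + n(O(-13), -40) = (21135 + 14135) + (5 + (-13)² + (-13)³) = 35270 + (5 + 169 - 2197) = 35270 - 2023 = 33247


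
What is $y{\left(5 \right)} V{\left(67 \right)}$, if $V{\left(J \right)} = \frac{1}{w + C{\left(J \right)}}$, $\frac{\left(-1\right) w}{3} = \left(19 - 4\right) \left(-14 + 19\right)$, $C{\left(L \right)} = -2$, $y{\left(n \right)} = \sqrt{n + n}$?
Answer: $- \frac{\sqrt{10}}{227} \approx -0.013931$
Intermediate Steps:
$y{\left(n \right)} = \sqrt{2} \sqrt{n}$ ($y{\left(n \right)} = \sqrt{2 n} = \sqrt{2} \sqrt{n}$)
$w = -225$ ($w = - 3 \left(19 - 4\right) \left(-14 + 19\right) = - 3 \cdot 15 \cdot 5 = \left(-3\right) 75 = -225$)
$V{\left(J \right)} = - \frac{1}{227}$ ($V{\left(J \right)} = \frac{1}{-225 - 2} = \frac{1}{-227} = - \frac{1}{227}$)
$y{\left(5 \right)} V{\left(67 \right)} = \sqrt{2} \sqrt{5} \left(- \frac{1}{227}\right) = \sqrt{10} \left(- \frac{1}{227}\right) = - \frac{\sqrt{10}}{227}$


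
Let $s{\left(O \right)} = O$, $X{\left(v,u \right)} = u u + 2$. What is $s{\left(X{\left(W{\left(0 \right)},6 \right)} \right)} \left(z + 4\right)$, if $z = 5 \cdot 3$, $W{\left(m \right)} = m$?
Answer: $722$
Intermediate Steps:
$X{\left(v,u \right)} = 2 + u^{2}$ ($X{\left(v,u \right)} = u^{2} + 2 = 2 + u^{2}$)
$z = 15$
$s{\left(X{\left(W{\left(0 \right)},6 \right)} \right)} \left(z + 4\right) = \left(2 + 6^{2}\right) \left(15 + 4\right) = \left(2 + 36\right) 19 = 38 \cdot 19 = 722$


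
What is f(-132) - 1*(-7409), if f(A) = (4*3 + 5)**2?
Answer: 7698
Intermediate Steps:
f(A) = 289 (f(A) = (12 + 5)**2 = 17**2 = 289)
f(-132) - 1*(-7409) = 289 - 1*(-7409) = 289 + 7409 = 7698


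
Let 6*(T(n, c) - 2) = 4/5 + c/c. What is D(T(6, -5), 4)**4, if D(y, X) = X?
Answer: 256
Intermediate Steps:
T(n, c) = 23/10 (T(n, c) = 2 + (4/5 + c/c)/6 = 2 + (4*(1/5) + 1)/6 = 2 + (4/5 + 1)/6 = 2 + (1/6)*(9/5) = 2 + 3/10 = 23/10)
D(T(6, -5), 4)**4 = 4**4 = 256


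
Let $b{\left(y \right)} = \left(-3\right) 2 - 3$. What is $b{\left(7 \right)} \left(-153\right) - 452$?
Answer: $925$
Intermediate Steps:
$b{\left(y \right)} = -9$ ($b{\left(y \right)} = -6 - 3 = -9$)
$b{\left(7 \right)} \left(-153\right) - 452 = \left(-9\right) \left(-153\right) - 452 = 1377 - 452 = 925$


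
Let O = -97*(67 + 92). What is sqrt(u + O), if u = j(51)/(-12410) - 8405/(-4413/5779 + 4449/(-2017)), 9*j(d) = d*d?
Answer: I*sqrt(125610123143973062878485)/3158326020 ≈ 112.22*I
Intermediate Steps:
j(d) = d**2/9 (j(d) = (d*d)/9 = d**2/9)
u = 35759019481243/12633304080 (u = ((1/9)*51**2)/(-12410) - 8405/(-4413/5779 + 4449/(-2017)) = ((1/9)*2601)*(-1/12410) - 8405/(-4413*1/5779 + 4449*(-1/2017)) = 289*(-1/12410) - 8405/(-4413/5779 - 4449/2017) = -17/730 - 8405/(-34611792/11656243) = -17/730 - 8405*(-11656243/34611792) = -17/730 + 97970722415/34611792 = 35759019481243/12633304080 ≈ 2830.5)
O = -15423 (O = -97*159 = -15423)
sqrt(u + O) = sqrt(35759019481243/12633304080 - 15423) = sqrt(-159084429344597/12633304080) = I*sqrt(125610123143973062878485)/3158326020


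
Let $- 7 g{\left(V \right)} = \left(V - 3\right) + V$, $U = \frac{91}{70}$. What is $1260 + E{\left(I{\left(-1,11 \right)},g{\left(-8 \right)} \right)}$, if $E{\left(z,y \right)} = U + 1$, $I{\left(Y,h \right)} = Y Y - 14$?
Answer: $\frac{12623}{10} \approx 1262.3$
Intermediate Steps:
$U = \frac{13}{10}$ ($U = 91 \cdot \frac{1}{70} = \frac{13}{10} \approx 1.3$)
$I{\left(Y,h \right)} = -14 + Y^{2}$ ($I{\left(Y,h \right)} = Y^{2} - 14 = -14 + Y^{2}$)
$g{\left(V \right)} = \frac{3}{7} - \frac{2 V}{7}$ ($g{\left(V \right)} = - \frac{\left(V - 3\right) + V}{7} = - \frac{\left(-3 + V\right) + V}{7} = - \frac{-3 + 2 V}{7} = \frac{3}{7} - \frac{2 V}{7}$)
$E{\left(z,y \right)} = \frac{23}{10}$ ($E{\left(z,y \right)} = \frac{13}{10} + 1 = \frac{23}{10}$)
$1260 + E{\left(I{\left(-1,11 \right)},g{\left(-8 \right)} \right)} = 1260 + \frac{23}{10} = \frac{12623}{10}$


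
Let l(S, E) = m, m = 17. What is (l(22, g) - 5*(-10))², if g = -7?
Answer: 4489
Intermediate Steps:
l(S, E) = 17
(l(22, g) - 5*(-10))² = (17 - 5*(-10))² = (17 + 50)² = 67² = 4489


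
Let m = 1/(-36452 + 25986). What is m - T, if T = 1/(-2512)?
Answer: 3977/13145296 ≈ 0.00030254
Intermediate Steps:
T = -1/2512 ≈ -0.00039809
m = -1/10466 (m = 1/(-10466) = -1/10466 ≈ -9.5548e-5)
m - T = -1/10466 - 1*(-1/2512) = -1/10466 + 1/2512 = 3977/13145296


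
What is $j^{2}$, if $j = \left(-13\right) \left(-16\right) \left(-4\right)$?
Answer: $692224$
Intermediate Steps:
$j = -832$ ($j = 208 \left(-4\right) = -832$)
$j^{2} = \left(-832\right)^{2} = 692224$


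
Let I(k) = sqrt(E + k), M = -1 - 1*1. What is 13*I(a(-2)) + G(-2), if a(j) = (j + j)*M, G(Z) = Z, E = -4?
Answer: 24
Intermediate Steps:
M = -2 (M = -1 - 1 = -2)
a(j) = -4*j (a(j) = (j + j)*(-2) = (2*j)*(-2) = -4*j)
I(k) = sqrt(-4 + k)
13*I(a(-2)) + G(-2) = 13*sqrt(-4 - 4*(-2)) - 2 = 13*sqrt(-4 + 8) - 2 = 13*sqrt(4) - 2 = 13*2 - 2 = 26 - 2 = 24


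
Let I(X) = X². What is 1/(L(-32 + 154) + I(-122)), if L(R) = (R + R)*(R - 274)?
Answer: -1/22204 ≈ -4.5037e-5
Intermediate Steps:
L(R) = 2*R*(-274 + R) (L(R) = (2*R)*(-274 + R) = 2*R*(-274 + R))
1/(L(-32 + 154) + I(-122)) = 1/(2*(-32 + 154)*(-274 + (-32 + 154)) + (-122)²) = 1/(2*122*(-274 + 122) + 14884) = 1/(2*122*(-152) + 14884) = 1/(-37088 + 14884) = 1/(-22204) = -1/22204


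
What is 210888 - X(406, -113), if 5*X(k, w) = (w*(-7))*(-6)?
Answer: 1059186/5 ≈ 2.1184e+5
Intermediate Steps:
X(k, w) = 42*w/5 (X(k, w) = ((w*(-7))*(-6))/5 = (-7*w*(-6))/5 = (42*w)/5 = 42*w/5)
210888 - X(406, -113) = 210888 - 42*(-113)/5 = 210888 - 1*(-4746/5) = 210888 + 4746/5 = 1059186/5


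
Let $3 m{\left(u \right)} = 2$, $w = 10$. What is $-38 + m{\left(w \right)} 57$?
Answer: $0$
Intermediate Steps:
$m{\left(u \right)} = \frac{2}{3}$ ($m{\left(u \right)} = \frac{1}{3} \cdot 2 = \frac{2}{3}$)
$-38 + m{\left(w \right)} 57 = -38 + \frac{2}{3} \cdot 57 = -38 + 38 = 0$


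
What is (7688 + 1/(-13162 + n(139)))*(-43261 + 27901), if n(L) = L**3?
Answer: -105194749015040/890819 ≈ -1.1809e+8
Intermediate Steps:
(7688 + 1/(-13162 + n(139)))*(-43261 + 27901) = (7688 + 1/(-13162 + 139**3))*(-43261 + 27901) = (7688 + 1/(-13162 + 2685619))*(-15360) = (7688 + 1/2672457)*(-15360) = (20545849417/2672457)*(-15360) = -105194749015040/890819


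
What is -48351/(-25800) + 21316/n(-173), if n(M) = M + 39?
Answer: -90578961/576200 ≈ -157.20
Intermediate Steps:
n(M) = 39 + M
-48351/(-25800) + 21316/n(-173) = -48351/(-25800) + 21316/(39 - 173) = -48351*(-1/25800) + 21316/(-134) = 16117/8600 + 21316*(-1/134) = 16117/8600 - 10658/67 = -90578961/576200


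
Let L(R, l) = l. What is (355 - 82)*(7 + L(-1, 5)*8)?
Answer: 12831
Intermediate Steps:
(355 - 82)*(7 + L(-1, 5)*8) = (355 - 82)*(7 + 5*8) = 273*(7 + 40) = 273*47 = 12831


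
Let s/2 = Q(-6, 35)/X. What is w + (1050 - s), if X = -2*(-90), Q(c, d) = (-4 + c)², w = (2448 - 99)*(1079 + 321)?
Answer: 29606840/9 ≈ 3.2896e+6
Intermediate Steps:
w = 3288600 (w = 2349*1400 = 3288600)
X = 180
s = 10/9 (s = 2*((-4 - 6)²/180) = 2*((-10)²*(1/180)) = 2*(100*(1/180)) = 2*(5/9) = 10/9 ≈ 1.1111)
w + (1050 - s) = 3288600 + (1050 - 1*10/9) = 3288600 + (1050 - 10/9) = 3288600 + 9440/9 = 29606840/9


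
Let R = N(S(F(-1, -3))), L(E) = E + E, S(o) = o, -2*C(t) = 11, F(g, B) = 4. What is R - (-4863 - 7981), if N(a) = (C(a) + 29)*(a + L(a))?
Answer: 13126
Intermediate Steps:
C(t) = -11/2 (C(t) = -½*11 = -11/2)
L(E) = 2*E
N(a) = 141*a/2 (N(a) = (-11/2 + 29)*(a + 2*a) = 47*(3*a)/2 = 141*a/2)
R = 282 (R = (141/2)*4 = 282)
R - (-4863 - 7981) = 282 - (-4863 - 7981) = 282 - 1*(-12844) = 282 + 12844 = 13126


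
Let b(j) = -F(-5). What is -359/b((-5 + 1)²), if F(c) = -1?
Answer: -359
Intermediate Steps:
b(j) = 1 (b(j) = -1*(-1) = 1)
-359/b((-5 + 1)²) = -359/1 = -359*1 = -359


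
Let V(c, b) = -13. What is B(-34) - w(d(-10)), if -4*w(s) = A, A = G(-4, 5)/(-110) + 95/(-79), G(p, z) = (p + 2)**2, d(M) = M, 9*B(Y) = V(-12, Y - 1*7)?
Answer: -274387/156420 ≈ -1.7542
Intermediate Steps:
B(Y) = -13/9 (B(Y) = (1/9)*(-13) = -13/9)
G(p, z) = (2 + p)**2
A = -5383/4345 (A = (2 - 4)**2/(-110) + 95/(-79) = (-2)**2*(-1/110) + 95*(-1/79) = 4*(-1/110) - 95/79 = -2/55 - 95/79 = -5383/4345 ≈ -1.2389)
w(s) = 5383/17380 (w(s) = -1/4*(-5383/4345) = 5383/17380)
B(-34) - w(d(-10)) = -13/9 - 1*5383/17380 = -13/9 - 5383/17380 = -274387/156420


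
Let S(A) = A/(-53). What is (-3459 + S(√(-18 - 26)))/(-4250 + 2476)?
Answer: 3459/1774 + I*√11/47011 ≈ 1.9498 + 7.055e-5*I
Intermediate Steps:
S(A) = -A/53 (S(A) = A*(-1/53) = -A/53)
(-3459 + S(√(-18 - 26)))/(-4250 + 2476) = (-3459 - √(-18 - 26)/53)/(-4250 + 2476) = (-3459 - 2*I*√11/53)/(-1774) = (-3459 - 2*I*√11/53)*(-1/1774) = 3459/1774 + I*√11/47011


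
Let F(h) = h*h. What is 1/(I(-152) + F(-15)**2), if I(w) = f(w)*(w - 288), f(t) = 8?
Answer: 1/47105 ≈ 2.1229e-5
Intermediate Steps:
F(h) = h**2
I(w) = -2304 + 8*w (I(w) = 8*(w - 288) = 8*(-288 + w) = -2304 + 8*w)
1/(I(-152) + F(-15)**2) = 1/((-2304 + 8*(-152)) + ((-15)**2)**2) = 1/((-2304 - 1216) + 225**2) = 1/(-3520 + 50625) = 1/47105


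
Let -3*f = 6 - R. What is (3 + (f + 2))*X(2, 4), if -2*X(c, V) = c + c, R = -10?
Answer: ⅔ ≈ 0.66667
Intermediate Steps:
X(c, V) = -c (X(c, V) = -(c + c)/2 = -c)
f = -16/3 (f = -(6 - 1*(-10))/3 = -(6 + 10)/3 = -⅓*16 = -16/3 ≈ -5.3333)
(3 + (f + 2))*X(2, 4) = (3 + (-16/3 + 2))*(-1*2) = (3 - 10/3)*(-2) = -⅓*(-2) = ⅔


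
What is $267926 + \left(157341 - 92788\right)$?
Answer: $332479$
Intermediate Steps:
$267926 + \left(157341 - 92788\right) = 267926 + 64553 = 332479$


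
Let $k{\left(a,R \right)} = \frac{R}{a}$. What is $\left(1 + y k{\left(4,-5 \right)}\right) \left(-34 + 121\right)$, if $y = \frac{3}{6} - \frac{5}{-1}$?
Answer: $- \frac{4089}{8} \approx -511.13$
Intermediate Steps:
$y = \frac{11}{2}$ ($y = 3 \cdot \frac{1}{6} - -5 = \frac{1}{2} + 5 = \frac{11}{2} \approx 5.5$)
$\left(1 + y k{\left(4,-5 \right)}\right) \left(-34 + 121\right) = \left(1 + \frac{11 \left(- \frac{5}{4}\right)}{2}\right) \left(-34 + 121\right) = \left(1 + \frac{11 \left(\left(-5\right) \frac{1}{4}\right)}{2}\right) 87 = \left(1 + \frac{11}{2} \left(- \frac{5}{4}\right)\right) 87 = \left(1 - \frac{55}{8}\right) 87 = \left(- \frac{47}{8}\right) 87 = - \frac{4089}{8}$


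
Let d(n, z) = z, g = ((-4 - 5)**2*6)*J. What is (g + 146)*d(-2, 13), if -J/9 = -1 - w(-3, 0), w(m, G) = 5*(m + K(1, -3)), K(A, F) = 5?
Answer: 627380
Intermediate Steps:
w(m, G) = 25 + 5*m (w(m, G) = 5*(m + 5) = 5*(5 + m) = 25 + 5*m)
J = 99 (J = -9*(-1 - (25 + 5*(-3))) = -9*(-1 - (25 - 15)) = -9*(-1 - 1*10) = -9*(-1 - 10) = -9*(-11) = 99)
g = 48114 (g = ((-4 - 5)**2*6)*99 = ((-9)**2*6)*99 = (81*6)*99 = 486*99 = 48114)
(g + 146)*d(-2, 13) = (48114 + 146)*13 = 48260*13 = 627380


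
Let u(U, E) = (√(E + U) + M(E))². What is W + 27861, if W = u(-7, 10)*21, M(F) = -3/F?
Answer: 2792589/100 - 63*√3/5 ≈ 27904.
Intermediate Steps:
u(U, E) = (√(E + U) - 3/E)²
W = 21*(-3 + 10*√3)²/100 (W = ((-3 + 10*√(10 - 7))²/10²)*21 = ((-3 + 10*√3)²/100)*21 = 21*(-3 + 10*√3)²/100 ≈ 43.066)
W + 27861 = (6489/100 - 63*√3/5) + 27861 = 2792589/100 - 63*√3/5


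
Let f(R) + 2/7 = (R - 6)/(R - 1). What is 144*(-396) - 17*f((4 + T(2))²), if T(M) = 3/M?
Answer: -46710221/819 ≈ -57033.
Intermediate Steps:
f(R) = -2/7 + (-6 + R)/(-1 + R) (f(R) = -2/7 + (R - 6)/(R - 1) = -2/7 + (-6 + R)/(-1 + R))
144*(-396) - 17*f((4 + T(2))²) = 144*(-396) - 85*(-8 + (4 + 3/2)²)/(7*(-1 + (4 + 3/2)²)) = -57024 - 85*(-8 + (4 + 3*(½))²)/(7*(-1 + (4 + 3*(½))²)) = -57024 - 85*(-8 + (4 + 3/2)²)/(7*(-1 + (4 + 3/2)²)) = -57024 - 85*(-8 + (11/2)²)/(7*(-1 + (11/2)²)) = -57024 - 85*(-8 + 121/4)/(7*(-1 + 121/4)) = -57024 - 85*89/(7*117/4*4) = -57024 - 85*4*89/(7*117*4) = -57024 - 17*445/819 = -57024 - 7565/819 = -46710221/819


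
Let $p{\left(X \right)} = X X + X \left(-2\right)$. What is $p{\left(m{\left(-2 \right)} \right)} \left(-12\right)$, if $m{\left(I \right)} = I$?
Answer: $-96$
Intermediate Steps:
$p{\left(X \right)} = X^{2} - 2 X$
$p{\left(m{\left(-2 \right)} \right)} \left(-12\right) = - 2 \left(-2 - 2\right) \left(-12\right) = \left(-2\right) \left(-4\right) \left(-12\right) = 8 \left(-12\right) = -96$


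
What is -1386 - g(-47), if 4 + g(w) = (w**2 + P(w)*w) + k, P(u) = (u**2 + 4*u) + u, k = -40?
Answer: 89227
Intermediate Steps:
P(u) = u**2 + 5*u
g(w) = -44 + w**2 + w**2*(5 + w) (g(w) = -4 + ((w**2 + (w*(5 + w))*w) - 40) = -4 + ((w**2 + w**2*(5 + w)) - 40) = -4 + (-40 + w**2 + w**2*(5 + w)) = -44 + w**2 + w**2*(5 + w))
-1386 - g(-47) = -1386 - (-44 + (-47)**3 + 6*(-47)**2) = -1386 - (-44 - 103823 + 6*2209) = -1386 - (-44 - 103823 + 13254) = -1386 - 1*(-90613) = -1386 + 90613 = 89227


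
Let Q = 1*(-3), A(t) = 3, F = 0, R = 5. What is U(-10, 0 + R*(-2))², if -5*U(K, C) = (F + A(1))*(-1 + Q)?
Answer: 144/25 ≈ 5.7600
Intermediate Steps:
Q = -3
U(K, C) = 12/5 (U(K, C) = -(0 + 3)*(-1 - 3)/5 = -3*(-4)/5 = -⅕*(-12) = 12/5)
U(-10, 0 + R*(-2))² = (12/5)² = 144/25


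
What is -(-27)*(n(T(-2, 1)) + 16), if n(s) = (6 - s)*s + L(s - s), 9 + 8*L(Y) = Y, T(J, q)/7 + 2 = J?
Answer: -202419/8 ≈ -25302.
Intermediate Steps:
T(J, q) = -14 + 7*J
L(Y) = -9/8 + Y/8
n(s) = -9/8 + s*(6 - s) (n(s) = (6 - s)*s + (-9/8 + (s - s)/8) = s*(6 - s) + (-9/8 + (⅛)*0) = s*(6 - s) + (-9/8 + 0) = s*(6 - s) - 9/8 = -9/8 + s*(6 - s))
-(-27)*(n(T(-2, 1)) + 16) = -(-27)*((-9/8 - (-14 + 7*(-2))² + 6*(-14 + 7*(-2))) + 16) = -(-27)*((-9/8 - (-14 - 14)² + 6*(-14 - 14)) + 16) = -(-27)*((-9/8 - 1*(-28)² + 6*(-28)) + 16) = -(-27)*((-9/8 - 1*784 - 168) + 16) = -(-27)*((-9/8 - 784 - 168) + 16) = -(-27)*(-7625/8 + 16) = -(-27)*(-7497)/8 = -1*202419/8 = -202419/8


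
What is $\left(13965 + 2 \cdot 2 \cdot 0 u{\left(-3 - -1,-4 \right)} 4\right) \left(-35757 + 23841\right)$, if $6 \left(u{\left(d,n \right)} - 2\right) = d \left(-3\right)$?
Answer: $-166406940$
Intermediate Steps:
$u{\left(d,n \right)} = 2 - \frac{d}{2}$ ($u{\left(d,n \right)} = 2 + \frac{d \left(-3\right)}{6} = 2 + \frac{\left(-3\right) d}{6} = 2 - \frac{d}{2}$)
$\left(13965 + 2 \cdot 2 \cdot 0 u{\left(-3 - -1,-4 \right)} 4\right) \left(-35757 + 23841\right) = \left(13965 + 2 \cdot 2 \cdot 0 \left(2 - \frac{-3 - -1}{2}\right) 4\right) \left(-35757 + 23841\right) = \left(13965 + 4 \cdot 0 \left(2 - \frac{-3 + 1}{2}\right) 4\right) \left(-11916\right) = \left(13965 + 0 \left(2 - -1\right) 4\right) \left(-11916\right) = \left(13965 + 0 \left(2 + 1\right) 4\right) \left(-11916\right) = \left(13965 + 0 \cdot 3 \cdot 4\right) \left(-11916\right) = \left(13965 + 0 \cdot 4\right) \left(-11916\right) = \left(13965 + 0\right) \left(-11916\right) = 13965 \left(-11916\right) = -166406940$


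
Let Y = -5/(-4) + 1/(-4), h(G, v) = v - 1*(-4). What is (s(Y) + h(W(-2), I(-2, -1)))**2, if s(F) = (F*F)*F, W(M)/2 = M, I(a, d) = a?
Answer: 9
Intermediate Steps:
W(M) = 2*M
h(G, v) = 4 + v (h(G, v) = v + 4 = 4 + v)
Y = 1 (Y = -5*(-1/4) + 1*(-1/4) = 5/4 - 1/4 = 1)
s(F) = F**3 (s(F) = F**2*F = F**3)
(s(Y) + h(W(-2), I(-2, -1)))**2 = (1**3 + (4 - 2))**2 = (1 + 2)**2 = 3**2 = 9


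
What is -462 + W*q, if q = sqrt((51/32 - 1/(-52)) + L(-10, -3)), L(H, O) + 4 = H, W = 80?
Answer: -462 + 10*I*sqrt(133978)/13 ≈ -462.0 + 281.56*I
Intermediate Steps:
L(H, O) = -4 + H
q = I*sqrt(133978)/104 (q = sqrt((51/32 - 1/(-52)) + (-4 - 10)) = sqrt((51*(1/32) - 1*(-1/52)) - 14) = sqrt((51/32 + 1/52) - 14) = sqrt(671/416 - 14) = sqrt(-5153/416) = I*sqrt(133978)/104 ≈ 3.5195*I)
-462 + W*q = -462 + 80*(I*sqrt(133978)/104) = -462 + 10*I*sqrt(133978)/13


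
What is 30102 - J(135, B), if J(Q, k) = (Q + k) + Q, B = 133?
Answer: 29699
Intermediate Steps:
J(Q, k) = k + 2*Q
30102 - J(135, B) = 30102 - (133 + 2*135) = 30102 - (133 + 270) = 30102 - 1*403 = 30102 - 403 = 29699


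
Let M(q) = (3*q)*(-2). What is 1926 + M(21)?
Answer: 1800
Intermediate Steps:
M(q) = -6*q
1926 + M(21) = 1926 - 6*21 = 1926 - 126 = 1800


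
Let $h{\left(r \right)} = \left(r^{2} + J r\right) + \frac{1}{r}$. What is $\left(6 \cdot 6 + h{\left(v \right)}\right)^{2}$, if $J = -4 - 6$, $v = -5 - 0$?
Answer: $\frac{306916}{25} \approx 12277.0$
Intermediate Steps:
$v = -5$ ($v = -5 + 0 = -5$)
$J = -10$ ($J = -4 - 6 = -10$)
$h{\left(r \right)} = \frac{1}{r} + r^{2} - 10 r$ ($h{\left(r \right)} = \left(r^{2} - 10 r\right) + \frac{1}{r} = \frac{1}{r} + r^{2} - 10 r$)
$\left(6 \cdot 6 + h{\left(v \right)}\right)^{2} = \left(6 \cdot 6 + \frac{1 + \left(-5\right)^{2} \left(-10 - 5\right)}{-5}\right)^{2} = \left(36 - \frac{1 + 25 \left(-15\right)}{5}\right)^{2} = \left(36 - \frac{1 - 375}{5}\right)^{2} = \left(36 - - \frac{374}{5}\right)^{2} = \left(36 + \frac{374}{5}\right)^{2} = \left(\frac{554}{5}\right)^{2} = \frac{306916}{25}$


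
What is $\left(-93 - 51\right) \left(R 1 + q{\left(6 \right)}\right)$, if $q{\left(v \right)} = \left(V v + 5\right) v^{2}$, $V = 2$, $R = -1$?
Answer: $-87984$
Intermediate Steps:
$q{\left(v \right)} = v^{2} \left(5 + 2 v\right)$ ($q{\left(v \right)} = \left(2 v + 5\right) v^{2} = \left(5 + 2 v\right) v^{2} = v^{2} \left(5 + 2 v\right)$)
$\left(-93 - 51\right) \left(R 1 + q{\left(6 \right)}\right) = \left(-93 - 51\right) \left(\left(-1\right) 1 + 6^{2} \left(5 + 2 \cdot 6\right)\right) = - 144 \left(-1 + 36 \left(5 + 12\right)\right) = - 144 \left(-1 + 36 \cdot 17\right) = - 144 \left(-1 + 612\right) = \left(-144\right) 611 = -87984$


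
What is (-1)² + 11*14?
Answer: 155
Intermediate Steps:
(-1)² + 11*14 = 1 + 154 = 155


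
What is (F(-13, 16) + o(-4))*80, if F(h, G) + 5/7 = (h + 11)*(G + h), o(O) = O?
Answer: -6000/7 ≈ -857.14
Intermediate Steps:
F(h, G) = -5/7 + (11 + h)*(G + h) (F(h, G) = -5/7 + (h + 11)*(G + h) = -5/7 + (11 + h)*(G + h))
(F(-13, 16) + o(-4))*80 = ((-5/7 + (-13)² + 11*16 + 11*(-13) + 16*(-13)) - 4)*80 = ((-5/7 + 169 + 176 - 143 - 208) - 4)*80 = (-47/7 - 4)*80 = -75/7*80 = -6000/7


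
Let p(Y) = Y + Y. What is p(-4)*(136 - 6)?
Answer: -1040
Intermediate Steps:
p(Y) = 2*Y
p(-4)*(136 - 6) = (2*(-4))*(136 - 6) = -8*130 = -1040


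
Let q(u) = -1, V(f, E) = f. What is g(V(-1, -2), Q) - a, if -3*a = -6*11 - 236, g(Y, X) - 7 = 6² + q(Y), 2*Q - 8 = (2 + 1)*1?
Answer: -176/3 ≈ -58.667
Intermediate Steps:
Q = 11/2 (Q = 4 + ((2 + 1)*1)/2 = 4 + (3*1)/2 = 4 + (½)*3 = 4 + 3/2 = 11/2 ≈ 5.5000)
g(Y, X) = 42 (g(Y, X) = 7 + (6² - 1) = 7 + (36 - 1) = 7 + 35 = 42)
a = 302/3 (a = -(-6*11 - 236)/3 = -(-66 - 236)/3 = -⅓*(-302) = 302/3 ≈ 100.67)
g(V(-1, -2), Q) - a = 42 - 1*302/3 = 42 - 302/3 = -176/3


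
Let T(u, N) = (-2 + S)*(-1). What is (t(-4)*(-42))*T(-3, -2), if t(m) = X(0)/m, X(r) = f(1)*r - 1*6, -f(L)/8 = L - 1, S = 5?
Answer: 189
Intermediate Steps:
T(u, N) = -3 (T(u, N) = (-2 + 5)*(-1) = 3*(-1) = -3)
f(L) = 8 - 8*L (f(L) = -8*(L - 1) = -8*(-1 + L) = 8 - 8*L)
X(r) = -6 (X(r) = (8 - 8*1)*r - 1*6 = (8 - 8)*r - 6 = 0*r - 6 = 0 - 6 = -6)
t(m) = -6/m
(t(-4)*(-42))*T(-3, -2) = (-6/(-4)*(-42))*(-3) = (-6*(-¼)*(-42))*(-3) = ((3/2)*(-42))*(-3) = -63*(-3) = 189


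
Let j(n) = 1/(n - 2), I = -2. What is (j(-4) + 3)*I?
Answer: -17/3 ≈ -5.6667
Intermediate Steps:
j(n) = 1/(-2 + n)
(j(-4) + 3)*I = (1/(-2 - 4) + 3)*(-2) = (1/(-6) + 3)*(-2) = (-1/6 + 3)*(-2) = (17/6)*(-2) = -17/3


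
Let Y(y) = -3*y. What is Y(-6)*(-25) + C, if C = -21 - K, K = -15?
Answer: -456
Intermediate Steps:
C = -6 (C = -21 - 1*(-15) = -21 + 15 = -6)
Y(-6)*(-25) + C = -3*(-6)*(-25) - 6 = 18*(-25) - 6 = -450 - 6 = -456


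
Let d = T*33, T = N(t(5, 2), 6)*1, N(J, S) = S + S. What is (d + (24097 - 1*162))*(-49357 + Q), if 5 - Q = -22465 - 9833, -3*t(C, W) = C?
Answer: -414940874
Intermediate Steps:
t(C, W) = -C/3
N(J, S) = 2*S
T = 12 (T = (2*6)*1 = 12*1 = 12)
d = 396 (d = 12*33 = 396)
Q = 32303 (Q = 5 - (-22465 - 9833) = 5 - 1*(-32298) = 5 + 32298 = 32303)
(d + (24097 - 1*162))*(-49357 + Q) = (396 + (24097 - 1*162))*(-49357 + 32303) = (396 + (24097 - 162))*(-17054) = (396 + 23935)*(-17054) = 24331*(-17054) = -414940874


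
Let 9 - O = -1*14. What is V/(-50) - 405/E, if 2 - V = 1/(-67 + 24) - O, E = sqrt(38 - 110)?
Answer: -538/1075 + 135*I*sqrt(2)/4 ≈ -0.50047 + 47.73*I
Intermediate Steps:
O = 23 (O = 9 - (-1)*14 = 9 - 1*(-14) = 9 + 14 = 23)
E = 6*I*sqrt(2) (E = sqrt(-72) = 6*I*sqrt(2) ≈ 8.4853*I)
V = 1076/43 (V = 2 - (1/(-67 + 24) - 1*23) = 2 - (1/(-43) - 23) = 2 - (-1/43 - 23) = 2 - 1*(-990/43) = 2 + 990/43 = 1076/43 ≈ 25.023)
V/(-50) - 405/E = (1076/43)/(-50) - 405*(-I*sqrt(2)/12) = (1076/43)*(-1/50) - (-135)*I*sqrt(2)/4 = -538/1075 + 135*I*sqrt(2)/4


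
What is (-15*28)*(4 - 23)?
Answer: 7980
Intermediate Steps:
(-15*28)*(4 - 23) = -420*(-19) = 7980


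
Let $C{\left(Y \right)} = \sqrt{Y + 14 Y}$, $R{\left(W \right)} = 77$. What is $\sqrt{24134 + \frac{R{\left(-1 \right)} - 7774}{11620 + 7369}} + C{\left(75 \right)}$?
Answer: $15 \sqrt{5} + \frac{\sqrt{8702142749881}}{18989} \approx 188.89$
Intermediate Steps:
$C{\left(Y \right)} = \sqrt{15} \sqrt{Y}$ ($C{\left(Y \right)} = \sqrt{15 Y} = \sqrt{15} \sqrt{Y}$)
$\sqrt{24134 + \frac{R{\left(-1 \right)} - 7774}{11620 + 7369}} + C{\left(75 \right)} = \sqrt{24134 + \frac{77 - 7774}{11620 + 7369}} + \sqrt{15} \sqrt{75} = \sqrt{24134 - \frac{7697}{18989}} + \sqrt{15} \cdot 5 \sqrt{3} = \sqrt{24134 - \frac{7697}{18989}} + 15 \sqrt{5} = \sqrt{\frac{458272829}{18989}} + 15 \sqrt{5} = \frac{\sqrt{8702142749881}}{18989} + 15 \sqrt{5} = 15 \sqrt{5} + \frac{\sqrt{8702142749881}}{18989}$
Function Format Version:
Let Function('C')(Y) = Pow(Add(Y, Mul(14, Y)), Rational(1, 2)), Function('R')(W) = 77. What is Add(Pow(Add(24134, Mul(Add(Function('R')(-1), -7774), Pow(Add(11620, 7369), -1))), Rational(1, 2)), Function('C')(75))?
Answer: Add(Mul(15, Pow(5, Rational(1, 2))), Mul(Rational(1, 18989), Pow(8702142749881, Rational(1, 2)))) ≈ 188.89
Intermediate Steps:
Function('C')(Y) = Mul(Pow(15, Rational(1, 2)), Pow(Y, Rational(1, 2))) (Function('C')(Y) = Pow(Mul(15, Y), Rational(1, 2)) = Mul(Pow(15, Rational(1, 2)), Pow(Y, Rational(1, 2))))
Add(Pow(Add(24134, Mul(Add(Function('R')(-1), -7774), Pow(Add(11620, 7369), -1))), Rational(1, 2)), Function('C')(75)) = Add(Pow(Add(24134, Mul(Add(77, -7774), Pow(Add(11620, 7369), -1))), Rational(1, 2)), Mul(Pow(15, Rational(1, 2)), Pow(75, Rational(1, 2)))) = Add(Pow(Add(24134, Mul(-7697, Pow(18989, -1))), Rational(1, 2)), Mul(Pow(15, Rational(1, 2)), Mul(5, Pow(3, Rational(1, 2))))) = Add(Pow(Add(24134, Mul(-7697, Rational(1, 18989))), Rational(1, 2)), Mul(15, Pow(5, Rational(1, 2)))) = Add(Pow(Add(24134, Rational(-7697, 18989)), Rational(1, 2)), Mul(15, Pow(5, Rational(1, 2)))) = Add(Pow(Rational(458272829, 18989), Rational(1, 2)), Mul(15, Pow(5, Rational(1, 2)))) = Add(Mul(Rational(1, 18989), Pow(8702142749881, Rational(1, 2))), Mul(15, Pow(5, Rational(1, 2)))) = Add(Mul(15, Pow(5, Rational(1, 2))), Mul(Rational(1, 18989), Pow(8702142749881, Rational(1, 2))))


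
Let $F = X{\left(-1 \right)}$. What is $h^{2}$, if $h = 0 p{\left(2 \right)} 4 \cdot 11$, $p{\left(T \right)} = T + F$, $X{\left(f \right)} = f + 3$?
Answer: $0$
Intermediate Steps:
$X{\left(f \right)} = 3 + f$
$F = 2$ ($F = 3 - 1 = 2$)
$p{\left(T \right)} = 2 + T$ ($p{\left(T \right)} = T + 2 = 2 + T$)
$h = 0$ ($h = 0 \left(2 + 2\right) 4 \cdot 11 = 0 \cdot 4 \cdot 4 \cdot 11 = 0 \cdot 4 \cdot 11 = 0 \cdot 11 = 0$)
$h^{2} = 0^{2} = 0$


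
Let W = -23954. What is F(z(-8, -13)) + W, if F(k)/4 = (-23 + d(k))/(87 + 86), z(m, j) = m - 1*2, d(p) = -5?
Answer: -4144154/173 ≈ -23955.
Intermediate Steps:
z(m, j) = -2 + m (z(m, j) = m - 2 = -2 + m)
F(k) = -112/173 (F(k) = 4*((-23 - 5)/(87 + 86)) = 4*(-28/173) = -112/173)
F(z(-8, -13)) + W = -112/173 - 23954 = -4144154/173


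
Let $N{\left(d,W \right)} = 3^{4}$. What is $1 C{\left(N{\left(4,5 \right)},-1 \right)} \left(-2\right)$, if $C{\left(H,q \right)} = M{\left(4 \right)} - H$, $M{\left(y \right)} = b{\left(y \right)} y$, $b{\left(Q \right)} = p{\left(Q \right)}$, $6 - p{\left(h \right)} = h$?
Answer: $146$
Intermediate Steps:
$p{\left(h \right)} = 6 - h$
$b{\left(Q \right)} = 6 - Q$
$N{\left(d,W \right)} = 81$
$M{\left(y \right)} = y \left(6 - y\right)$ ($M{\left(y \right)} = \left(6 - y\right) y = y \left(6 - y\right)$)
$C{\left(H,q \right)} = 8 - H$ ($C{\left(H,q \right)} = 4 \left(6 - 4\right) - H = 4 \cdot 2 - H = 8 - H$)
$1 C{\left(N{\left(4,5 \right)},-1 \right)} \left(-2\right) = 1 \left(8 - 81\right) \left(-2\right) = 1 \left(-73\right) \left(-2\right) = \left(-73\right) \left(-2\right) = 146$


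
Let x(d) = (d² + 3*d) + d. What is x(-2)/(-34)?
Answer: 2/17 ≈ 0.11765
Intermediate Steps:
x(d) = d² + 4*d
x(-2)/(-34) = -2*(4 - 2)/(-34) = -2*2*(-1/34) = -4*(-1/34) = 2/17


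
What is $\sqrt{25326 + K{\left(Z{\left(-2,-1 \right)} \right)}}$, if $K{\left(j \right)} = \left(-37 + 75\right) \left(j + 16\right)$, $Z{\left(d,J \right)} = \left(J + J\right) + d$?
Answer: $\sqrt{25782} \approx 160.57$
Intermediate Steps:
$Z{\left(d,J \right)} = d + 2 J$ ($Z{\left(d,J \right)} = 2 J + d = d + 2 J$)
$K{\left(j \right)} = 608 + 38 j$ ($K{\left(j \right)} = 38 \left(16 + j\right) = 608 + 38 j$)
$\sqrt{25326 + K{\left(Z{\left(-2,-1 \right)} \right)}} = \sqrt{25326 + \left(608 + 38 \left(-2 + 2 \left(-1\right)\right)\right)} = \sqrt{25326 + \left(608 + 38 \left(-2 - 2\right)\right)} = \sqrt{25326 + \left(608 + 38 \left(-4\right)\right)} = \sqrt{25326 + \left(608 - 152\right)} = \sqrt{25326 + 456} = \sqrt{25782}$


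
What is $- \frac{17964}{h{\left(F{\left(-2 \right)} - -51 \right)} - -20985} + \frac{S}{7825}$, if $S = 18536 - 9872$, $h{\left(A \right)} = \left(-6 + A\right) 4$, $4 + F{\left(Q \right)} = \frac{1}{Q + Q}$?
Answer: $\frac{10664493}{41370775} \approx 0.25778$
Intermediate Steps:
$F{\left(Q \right)} = -4 + \frac{1}{2 Q}$ ($F{\left(Q \right)} = -4 + \frac{1}{Q + Q} = -4 + \frac{1}{2 Q}$)
$h{\left(A \right)} = -24 + 4 A$
$S = 8664$ ($S = 18536 - 9872 = 8664$)
$- \frac{17964}{h{\left(F{\left(-2 \right)} - -51 \right)} - -20985} + \frac{S}{7825} = - \frac{17964}{\left(-24 + 4 \left(\left(-4 + \frac{1}{2 \left(-2\right)}\right) - -51\right)\right) - -20985} + \frac{8664}{7825} = - \frac{17964}{\left(-24 + 4 \left(\left(-4 + \frac{1}{2} \left(- \frac{1}{2}\right)\right) + 51\right)\right) + 20985} + 8664 \cdot \frac{1}{7825} = - \frac{17964}{\left(-24 + 4 \left(\left(-4 - \frac{1}{4}\right) + 51\right)\right) + 20985} + \frac{8664}{7825} = - \frac{17964}{\left(-24 + 4 \left(- \frac{17}{4} + 51\right)\right) + 20985} + \frac{8664}{7825} = - \frac{17964}{\left(-24 + 4 \cdot \frac{187}{4}\right) + 20985} + \frac{8664}{7825} = - \frac{17964}{\left(-24 + 187\right) + 20985} + \frac{8664}{7825} = - \frac{17964}{163 + 20985} + \frac{8664}{7825} = - \frac{17964}{21148} + \frac{8664}{7825} = \left(-17964\right) \frac{1}{21148} + \frac{8664}{7825} = - \frac{4491}{5287} + \frac{8664}{7825} = \frac{10664493}{41370775}$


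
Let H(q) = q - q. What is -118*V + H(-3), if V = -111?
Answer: 13098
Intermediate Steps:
H(q) = 0
-118*V + H(-3) = -118*(-111) + 0 = 13098 + 0 = 13098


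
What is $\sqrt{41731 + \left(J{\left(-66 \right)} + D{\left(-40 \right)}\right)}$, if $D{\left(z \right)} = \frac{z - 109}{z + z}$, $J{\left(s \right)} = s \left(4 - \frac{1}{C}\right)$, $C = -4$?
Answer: $\frac{\sqrt{16580945}}{20} \approx 203.6$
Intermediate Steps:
$J{\left(s \right)} = \frac{17 s}{4}$ ($J{\left(s \right)} = s \left(4 - \frac{1}{-4}\right) = s \left(4 - - \frac{1}{4}\right) = s \left(4 + \frac{1}{4}\right) = s \frac{17}{4} = \frac{17 s}{4}$)
$D{\left(z \right)} = \frac{-109 + z}{2 z}$
$\sqrt{41731 + \left(J{\left(-66 \right)} + D{\left(-40 \right)}\right)} = \sqrt{41731 + \left(\frac{17}{4} \left(-66\right) + \frac{-109 - 40}{2 \left(-40\right)}\right)} = \sqrt{41731 - \left(\frac{561}{2} + \frac{1}{80} \left(-149\right)\right)} = \sqrt{41731 + \left(- \frac{561}{2} + \frac{149}{80}\right)} = \sqrt{41731 - \frac{22291}{80}} = \sqrt{\frac{3316189}{80}} = \frac{\sqrt{16580945}}{20}$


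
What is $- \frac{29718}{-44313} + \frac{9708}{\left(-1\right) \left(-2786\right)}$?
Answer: $\frac{85497492}{20576003} \approx 4.1552$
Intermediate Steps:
$- \frac{29718}{-44313} + \frac{9708}{\left(-1\right) \left(-2786\right)} = \left(-29718\right) \left(- \frac{1}{44313}\right) + \frac{9708}{2786} = \frac{9906}{14771} + 9708 \cdot \frac{1}{2786} = \frac{9906}{14771} + \frac{4854}{1393} = \frac{85497492}{20576003}$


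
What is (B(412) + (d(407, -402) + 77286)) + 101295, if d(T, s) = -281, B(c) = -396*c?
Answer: 15148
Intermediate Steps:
(B(412) + (d(407, -402) + 77286)) + 101295 = (-396*412 + (-281 + 77286)) + 101295 = (-163152 + 77005) + 101295 = -86147 + 101295 = 15148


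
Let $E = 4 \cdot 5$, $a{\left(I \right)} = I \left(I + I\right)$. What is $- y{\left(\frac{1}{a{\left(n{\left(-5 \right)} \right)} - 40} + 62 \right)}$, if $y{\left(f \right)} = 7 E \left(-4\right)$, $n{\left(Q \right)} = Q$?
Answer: $560$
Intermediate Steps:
$a{\left(I \right)} = 2 I^{2}$ ($a{\left(I \right)} = I 2 I = 2 I^{2}$)
$E = 20$
$y{\left(f \right)} = -560$ ($y{\left(f \right)} = 7 \cdot 20 \left(-4\right) = 140 \left(-4\right) = -560$)
$- y{\left(\frac{1}{a{\left(n{\left(-5 \right)} \right)} - 40} + 62 \right)} = \left(-1\right) \left(-560\right) = 560$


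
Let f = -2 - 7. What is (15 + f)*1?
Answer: 6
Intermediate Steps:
f = -9
(15 + f)*1 = (15 - 9)*1 = 6*1 = 6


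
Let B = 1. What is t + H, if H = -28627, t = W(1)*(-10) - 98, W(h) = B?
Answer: -28735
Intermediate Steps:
W(h) = 1
t = -108 (t = 1*(-10) - 98 = -10 - 98 = -108)
t + H = -108 - 28627 = -28735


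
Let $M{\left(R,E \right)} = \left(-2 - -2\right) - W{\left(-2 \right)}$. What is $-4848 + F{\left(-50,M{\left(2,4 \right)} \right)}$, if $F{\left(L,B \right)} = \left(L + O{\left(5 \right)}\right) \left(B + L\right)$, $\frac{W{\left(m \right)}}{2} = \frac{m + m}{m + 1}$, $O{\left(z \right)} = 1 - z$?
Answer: $-1716$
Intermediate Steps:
$W{\left(m \right)} = \frac{4 m}{1 + m}$ ($W{\left(m \right)} = 2 \frac{m + m}{m + 1} = 2 \frac{2 m}{1 + m} = \frac{4 m}{1 + m}$)
$M{\left(R,E \right)} = -8$ ($M{\left(R,E \right)} = \left(-2 - -2\right) - 4 \left(-2\right) \frac{1}{1 - 2} = \left(-2 + 2\right) - 4 \left(-2\right) \frac{1}{-1} = 0 - 4 \left(-2\right) \left(-1\right) = 0 - 8 = -8$)
$F{\left(L,B \right)} = \left(-4 + L\right) \left(B + L\right)$ ($F{\left(L,B \right)} = \left(L + \left(1 - 5\right)\right) \left(B + L\right) = \left(L - 4\right) \left(B + L\right) = \left(-4 + L\right) \left(B + L\right)$)
$-4848 + F{\left(-50,M{\left(2,4 \right)} \right)} = -4848 - \left(-632 - 2500\right) = -4848 + \left(2500 + 32 + 200 + 400\right) = -4848 + 3132 = -1716$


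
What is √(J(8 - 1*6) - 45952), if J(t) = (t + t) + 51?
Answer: I*√45897 ≈ 214.24*I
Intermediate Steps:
J(t) = 51 + 2*t (J(t) = 2*t + 51 = 51 + 2*t)
√(J(8 - 1*6) - 45952) = √((51 + 2*(8 - 1*6)) - 45952) = √((51 + 2*(8 - 6)) - 45952) = √((51 + 2*2) - 45952) = √((51 + 4) - 45952) = √(55 - 45952) = √(-45897) = I*√45897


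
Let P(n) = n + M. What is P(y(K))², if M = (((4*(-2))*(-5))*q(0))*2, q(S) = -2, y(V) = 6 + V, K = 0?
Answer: 23716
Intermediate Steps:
M = -160 (M = (((4*(-2))*(-5))*(-2))*2 = (-8*(-5)*(-2))*2 = (40*(-2))*2 = -80*2 = -160)
P(n) = -160 + n (P(n) = n - 160 = -160 + n)
P(y(K))² = (-160 + (6 + 0))² = (-160 + 6)² = (-154)² = 23716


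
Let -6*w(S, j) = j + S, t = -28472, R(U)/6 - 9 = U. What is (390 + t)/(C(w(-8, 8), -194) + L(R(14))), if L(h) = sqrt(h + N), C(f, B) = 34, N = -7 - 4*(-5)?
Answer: -954788/1005 + 28082*sqrt(151)/1005 ≈ -606.68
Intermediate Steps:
N = 13 (N = -7 + 20 = 13)
R(U) = 54 + 6*U
w(S, j) = -S/6 - j/6 (w(S, j) = -(j + S)/6 = -(S + j)/6 = -S/6 - j/6)
L(h) = sqrt(13 + h) (L(h) = sqrt(h + 13) = sqrt(13 + h))
(390 + t)/(C(w(-8, 8), -194) + L(R(14))) = (390 - 28472)/(34 + sqrt(13 + (54 + 6*14))) = -28082/(34 + sqrt(13 + (54 + 84))) = -28082/(34 + sqrt(13 + 138)) = -28082/(34 + sqrt(151))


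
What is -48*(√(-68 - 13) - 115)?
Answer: 5520 - 432*I ≈ 5520.0 - 432.0*I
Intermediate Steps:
-48*(√(-68 - 13) - 115) = -48*(√(-81) - 115) = -48*(9*I - 115) = -48*(-115 + 9*I) = 5520 - 432*I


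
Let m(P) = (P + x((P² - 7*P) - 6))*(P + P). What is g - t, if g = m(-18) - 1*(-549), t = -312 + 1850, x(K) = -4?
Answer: -197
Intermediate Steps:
t = 1538
m(P) = 2*P*(-4 + P) (m(P) = (P - 4)*(P + P) = (-4 + P)*(2*P) = 2*P*(-4 + P))
g = 1341 (g = 2*(-18)*(-4 - 18) - 1*(-549) = 2*(-18)*(-22) + 549 = 792 + 549 = 1341)
g - t = 1341 - 1*1538 = 1341 - 1538 = -197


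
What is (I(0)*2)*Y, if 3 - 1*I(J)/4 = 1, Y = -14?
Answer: -224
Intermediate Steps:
I(J) = 8 (I(J) = 12 - 4*1 = 12 - 4 = 8)
(I(0)*2)*Y = (8*2)*(-14) = 16*(-14) = -224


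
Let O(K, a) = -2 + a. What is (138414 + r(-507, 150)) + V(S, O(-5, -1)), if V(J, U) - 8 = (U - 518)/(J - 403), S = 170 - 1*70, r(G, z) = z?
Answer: 41987837/303 ≈ 1.3857e+5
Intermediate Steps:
S = 100 (S = 170 - 70 = 100)
V(J, U) = 8 + (-518 + U)/(-403 + J) (V(J, U) = 8 + (U - 518)/(J - 403) = 8 + (-518 + U)/(-403 + J))
(138414 + r(-507, 150)) + V(S, O(-5, -1)) = (138414 + 150) + (-3742 + (-2 - 1) + 8*100)/(-403 + 100) = 138564 + (-3742 - 3 + 800)/(-303) = 138564 - 1/303*(-2945) = 138564 + 2945/303 = 41987837/303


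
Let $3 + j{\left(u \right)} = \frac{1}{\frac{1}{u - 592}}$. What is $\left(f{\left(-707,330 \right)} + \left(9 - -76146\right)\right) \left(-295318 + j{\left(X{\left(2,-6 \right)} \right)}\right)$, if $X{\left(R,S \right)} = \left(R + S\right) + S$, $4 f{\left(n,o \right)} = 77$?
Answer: $- \frac{90166850331}{4} \approx -2.2542 \cdot 10^{10}$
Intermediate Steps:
$f{\left(n,o \right)} = \frac{77}{4}$ ($f{\left(n,o \right)} = \frac{1}{4} \cdot 77 = \frac{77}{4}$)
$X{\left(R,S \right)} = R + 2 S$
$j{\left(u \right)} = -595 + u$ ($j{\left(u \right)} = -3 + \frac{1}{\frac{1}{u - 592}} = -3 + \frac{1}{\frac{1}{-592 + u}} = -3 + \left(-592 + u\right) = -595 + u$)
$\left(f{\left(-707,330 \right)} + \left(9 - -76146\right)\right) \left(-295318 + j{\left(X{\left(2,-6 \right)} \right)}\right) = \left(\frac{77}{4} + \left(9 - -76146\right)\right) \left(-295318 + \left(-595 + \left(2 + 2 \left(-6\right)\right)\right)\right) = \left(\frac{77}{4} + \left(9 + 76146\right)\right) \left(-295318 + \left(-595 + \left(2 - 12\right)\right)\right) = \left(\frac{77}{4} + 76155\right) \left(-295318 - 605\right) = \frac{304697 \left(-295318 - 605\right)}{4} = \frac{304697}{4} \left(-295923\right) = - \frac{90166850331}{4}$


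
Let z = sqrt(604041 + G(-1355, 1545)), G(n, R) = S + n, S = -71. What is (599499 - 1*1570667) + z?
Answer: -971168 + sqrt(602615) ≈ -9.7039e+5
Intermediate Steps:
G(n, R) = -71 + n
z = sqrt(602615) (z = sqrt(604041 + (-71 - 1355)) = sqrt(604041 - 1426) = sqrt(602615) ≈ 776.28)
(599499 - 1*1570667) + z = (599499 - 1*1570667) + sqrt(602615) = (599499 - 1570667) + sqrt(602615) = -971168 + sqrt(602615)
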